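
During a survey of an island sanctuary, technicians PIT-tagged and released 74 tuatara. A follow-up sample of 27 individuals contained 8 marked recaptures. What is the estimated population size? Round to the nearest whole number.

If marked individuals mix randomly, R/C ≈ M/N, giving N ≈ M·C/R.
N = (74 × 27) / 8 = 1998 / 8 ≈ 249.8 → 250

N ≈ 250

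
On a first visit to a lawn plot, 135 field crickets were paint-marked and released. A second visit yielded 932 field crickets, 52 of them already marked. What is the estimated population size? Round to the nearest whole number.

N ≈ 2420

N = (135 × 932) / 52 = 125820 / 52 ≈ 2419.6 → 2420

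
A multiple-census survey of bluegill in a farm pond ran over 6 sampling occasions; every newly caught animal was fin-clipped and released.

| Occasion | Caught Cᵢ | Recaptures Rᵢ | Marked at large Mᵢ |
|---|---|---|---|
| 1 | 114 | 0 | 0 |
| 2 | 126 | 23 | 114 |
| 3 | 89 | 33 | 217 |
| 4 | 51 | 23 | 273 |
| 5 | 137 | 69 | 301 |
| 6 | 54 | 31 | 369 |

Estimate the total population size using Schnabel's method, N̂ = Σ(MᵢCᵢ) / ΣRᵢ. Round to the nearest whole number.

Σ MᵢCᵢ = 0·114 + 114·126 + 217·89 + 273·51 + 301·137 + 369·54 = 0 + 14364 + 19313 + 13923 + 41237 + 19926 = 108763
Σ Rᵢ = 0 + 23 + 33 + 23 + 69 + 31 = 179
N̂ = 108763 / 179 ≈ 607.6 → 608

N ≈ 608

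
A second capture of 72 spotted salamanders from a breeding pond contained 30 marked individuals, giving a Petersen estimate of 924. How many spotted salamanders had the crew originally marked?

From N = M·C/R: M = N·R / C = 924·30 / 72 = 27720 / 72 = 385.

M = 385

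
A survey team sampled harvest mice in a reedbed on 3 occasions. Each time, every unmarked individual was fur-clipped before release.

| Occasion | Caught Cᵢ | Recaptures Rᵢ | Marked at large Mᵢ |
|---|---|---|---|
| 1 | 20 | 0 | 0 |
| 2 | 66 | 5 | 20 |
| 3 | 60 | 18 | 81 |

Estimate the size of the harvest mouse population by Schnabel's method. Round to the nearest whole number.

N ≈ 269

Σ MᵢCᵢ = 0·20 + 20·66 + 81·60 = 0 + 1320 + 4860 = 6180
Σ Rᵢ = 0 + 5 + 18 = 23
N̂ = 6180 / 23 ≈ 268.7 → 269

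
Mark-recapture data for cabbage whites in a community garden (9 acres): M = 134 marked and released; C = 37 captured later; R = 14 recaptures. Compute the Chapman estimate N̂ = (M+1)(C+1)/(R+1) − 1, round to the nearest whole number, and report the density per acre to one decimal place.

density ≈ 37.9 cabbage whites per acre

N̂ = 135·38/15 − 1 = 5130/15 − 1 = 341
Density = N̂ / area = 341 / 9 ≈ 37.89 → 37.9 per acre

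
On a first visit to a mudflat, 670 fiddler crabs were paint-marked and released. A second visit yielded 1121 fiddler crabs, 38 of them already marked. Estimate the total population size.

N = 19,765

If marked individuals mix randomly, R/C ≈ M/N, giving N ≈ M·C/R.
N = (670 × 1121) / 38 = 751070 / 38 = 19765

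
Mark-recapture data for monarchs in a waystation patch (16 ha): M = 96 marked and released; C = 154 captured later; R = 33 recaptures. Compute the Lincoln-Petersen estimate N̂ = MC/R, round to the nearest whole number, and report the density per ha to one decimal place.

N̂ = 96·154/33 = 14784/33 = 448
Density = N̂ / area = 448 / 16 = 28.0 per ha

density ≈ 28.0 monarchs per ha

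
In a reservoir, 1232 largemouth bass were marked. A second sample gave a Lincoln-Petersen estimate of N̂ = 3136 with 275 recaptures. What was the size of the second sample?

From N = M·C/R: C = N·R / M = 3136·275 / 1232 = 862400 / 1232 = 700.

C = 700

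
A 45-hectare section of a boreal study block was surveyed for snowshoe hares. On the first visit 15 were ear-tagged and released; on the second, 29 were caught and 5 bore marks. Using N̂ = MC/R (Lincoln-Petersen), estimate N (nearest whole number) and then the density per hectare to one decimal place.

N̂ = 15·29/5 = 435/5 = 87
Density = N̂ / area = 87 / 45 ≈ 1.93 → 1.9 per hectare

density ≈ 1.9 snowshoe hares per hectare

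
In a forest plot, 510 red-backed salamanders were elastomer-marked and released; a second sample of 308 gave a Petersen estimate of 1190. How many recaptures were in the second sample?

From N = M·C/R: R = M·C / N = 510·308 / 1190 = 157080 / 1190 = 132.

R = 132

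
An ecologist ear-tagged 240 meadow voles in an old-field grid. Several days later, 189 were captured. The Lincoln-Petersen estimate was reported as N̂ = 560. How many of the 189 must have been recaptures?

From N = M·C/R: R = M·C / N = 240·189 / 560 = 45360 / 560 = 81.

R = 81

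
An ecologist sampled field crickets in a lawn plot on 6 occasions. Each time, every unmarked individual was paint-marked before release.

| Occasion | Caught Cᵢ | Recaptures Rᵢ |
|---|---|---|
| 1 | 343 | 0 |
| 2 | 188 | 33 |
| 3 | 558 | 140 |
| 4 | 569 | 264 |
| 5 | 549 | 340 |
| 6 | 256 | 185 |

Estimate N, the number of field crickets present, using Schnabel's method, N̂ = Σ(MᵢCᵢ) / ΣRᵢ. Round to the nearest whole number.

N ≈ 1975

Marked at large before each occasion: Mᵢ = Σⱼ<ᵢ (Cⱼ − Rⱼ) → M1=0, M2=343, M3=498, M4=916, M5=1221, M6=1430
Σ MᵢCᵢ = 0·343 + 343·188 + 498·558 + 916·569 + 1221·549 + 1430·256 = 0 + 64484 + 277884 + 521204 + 670329 + 366080 = 1899981
Σ Rᵢ = 0 + 33 + 140 + 264 + 340 + 185 = 962
N̂ = 1899981 / 962 ≈ 1975.0 → 1975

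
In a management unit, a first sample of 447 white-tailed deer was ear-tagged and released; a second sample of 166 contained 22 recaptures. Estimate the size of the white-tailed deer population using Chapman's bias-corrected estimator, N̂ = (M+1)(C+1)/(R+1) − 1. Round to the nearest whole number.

N̂ = (447+1)(166+1)/(22+1) − 1 = 448·167/23 − 1
= 74816/23 − 1 ≈ 3252.9 − 1 ≈ 3251.9 → 3252

N ≈ 3252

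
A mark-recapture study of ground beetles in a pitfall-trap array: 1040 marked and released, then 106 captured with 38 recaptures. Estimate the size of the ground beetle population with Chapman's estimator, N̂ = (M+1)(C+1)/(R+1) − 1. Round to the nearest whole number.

N ≈ 2855

N̂ = (1040+1)(106+1)/(38+1) − 1 = 1041·107/39 − 1
= 111387/39 − 1 ≈ 2856.1 − 1 ≈ 2855.1 → 2855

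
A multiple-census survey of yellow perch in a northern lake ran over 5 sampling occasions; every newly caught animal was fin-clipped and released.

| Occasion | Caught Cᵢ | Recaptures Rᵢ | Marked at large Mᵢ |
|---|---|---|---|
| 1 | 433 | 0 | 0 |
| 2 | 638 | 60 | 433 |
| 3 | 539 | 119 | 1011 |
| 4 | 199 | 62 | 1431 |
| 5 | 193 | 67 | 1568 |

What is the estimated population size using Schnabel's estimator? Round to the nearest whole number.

Σ MᵢCᵢ = 0·433 + 433·638 + 1011·539 + 1431·199 + 1568·193 = 0 + 276254 + 544929 + 284769 + 302624 = 1408576
Σ Rᵢ = 0 + 60 + 119 + 62 + 67 = 308
N̂ = 1408576 / 308 ≈ 4573.3 → 4573

N ≈ 4573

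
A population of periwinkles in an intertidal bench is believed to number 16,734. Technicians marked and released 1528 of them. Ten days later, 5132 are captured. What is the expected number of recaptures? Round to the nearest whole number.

expected recaptures ≈ 469

Expected recaptures E[R] = M·C / N.
E[R] = 1528 × 5132 / 16734 = 7841696 / 16734 ≈ 468.6 → 469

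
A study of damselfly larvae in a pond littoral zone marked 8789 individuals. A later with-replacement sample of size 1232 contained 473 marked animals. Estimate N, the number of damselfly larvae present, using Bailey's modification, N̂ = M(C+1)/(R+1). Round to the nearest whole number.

N̂ = 8789·(1232+1)/(473+1) = 8789·1233/474 = 10836837/474 ≈ 22862.5 → 22863

N ≈ 22,863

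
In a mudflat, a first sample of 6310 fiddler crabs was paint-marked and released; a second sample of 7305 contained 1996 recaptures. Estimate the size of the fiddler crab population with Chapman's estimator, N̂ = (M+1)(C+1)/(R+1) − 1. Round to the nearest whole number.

N ≈ 23,088

N̂ = (6310+1)(7305+1)/(1996+1) − 1 = 6311·7306/1997 − 1
= 46108166/1997 − 1 ≈ 23088.7 − 1 ≈ 23087.7 → 23088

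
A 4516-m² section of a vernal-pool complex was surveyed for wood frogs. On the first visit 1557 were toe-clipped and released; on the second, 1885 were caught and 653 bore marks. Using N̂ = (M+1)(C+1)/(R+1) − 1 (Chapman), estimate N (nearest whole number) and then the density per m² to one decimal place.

density ≈ 1.0 wood frogs per m²

N̂ = 1558·1886/654 − 1 = 2938388/654 − 1 ≈ 4491.9 → 4492
Density = N̂ / area = 4492 / 4516 ≈ 0.99 → 1.0 per m²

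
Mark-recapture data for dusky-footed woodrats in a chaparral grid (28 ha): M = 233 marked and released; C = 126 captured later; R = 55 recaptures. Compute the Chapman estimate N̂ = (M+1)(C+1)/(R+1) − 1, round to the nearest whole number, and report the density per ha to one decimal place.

N̂ = 234·127/56 − 1 = 29718/56 − 1 ≈ 529.7 → 530
Density = N̂ / area = 530 / 28 ≈ 18.93 → 18.9 per ha

density ≈ 18.9 dusky-footed woodrats per ha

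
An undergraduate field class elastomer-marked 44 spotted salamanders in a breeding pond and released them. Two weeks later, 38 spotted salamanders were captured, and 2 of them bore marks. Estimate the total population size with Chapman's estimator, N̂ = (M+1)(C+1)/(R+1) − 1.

N = 584

N̂ = (44+1)(38+1)/(2+1) − 1 = 45·39/3 − 1
= 1755/3 − 1 = 585 − 1 = 584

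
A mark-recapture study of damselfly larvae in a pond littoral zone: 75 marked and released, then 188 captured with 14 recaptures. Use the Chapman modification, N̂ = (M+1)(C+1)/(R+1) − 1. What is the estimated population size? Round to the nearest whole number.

N̂ = (75+1)(188+1)/(14+1) − 1 = 76·189/15 − 1
= 14364/15 − 1 ≈ 957.6 − 1 ≈ 956.6 → 957

N ≈ 957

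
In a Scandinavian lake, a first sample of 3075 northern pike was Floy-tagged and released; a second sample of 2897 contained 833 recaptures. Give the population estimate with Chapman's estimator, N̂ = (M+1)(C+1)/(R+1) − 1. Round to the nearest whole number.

N ≈ 10,688

N̂ = (3075+1)(2897+1)/(833+1) − 1 = 3076·2898/834 − 1
= 8914248/834 − 1 ≈ 10688.5 − 1 ≈ 10687.5 → 10688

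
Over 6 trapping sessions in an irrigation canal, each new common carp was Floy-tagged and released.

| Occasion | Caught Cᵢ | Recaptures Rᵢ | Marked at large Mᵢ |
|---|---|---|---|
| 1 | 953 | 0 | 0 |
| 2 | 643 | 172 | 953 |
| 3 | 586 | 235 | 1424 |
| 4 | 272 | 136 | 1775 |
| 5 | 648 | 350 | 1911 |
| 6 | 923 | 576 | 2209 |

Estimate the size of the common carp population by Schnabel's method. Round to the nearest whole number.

Σ MᵢCᵢ = 0·953 + 953·643 + 1424·586 + 1775·272 + 1911·648 + 2209·923 = 0 + 612779 + 834464 + 482800 + 1238328 + 2038907 = 5207278
Σ Rᵢ = 0 + 172 + 235 + 136 + 350 + 576 = 1469
N̂ = 5207278 / 1469 ≈ 3544.8 → 3545

N ≈ 3545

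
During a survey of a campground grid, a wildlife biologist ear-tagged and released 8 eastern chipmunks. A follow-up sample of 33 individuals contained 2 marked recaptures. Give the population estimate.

N = 132

N = (8 × 33) / 2 = 264 / 2 = 132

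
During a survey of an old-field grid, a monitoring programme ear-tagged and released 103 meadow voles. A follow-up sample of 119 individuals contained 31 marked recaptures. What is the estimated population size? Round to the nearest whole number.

N = (103 × 119) / 31 = 12257 / 31 ≈ 395.4 → 395

N ≈ 395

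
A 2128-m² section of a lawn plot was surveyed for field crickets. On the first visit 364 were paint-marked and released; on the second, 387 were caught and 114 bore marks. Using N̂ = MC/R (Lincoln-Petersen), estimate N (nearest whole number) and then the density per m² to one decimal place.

N̂ = 364·387/114 = 140868/114 ≈ 1235.7 → 1236
Density = N̂ / area = 1236 / 2128 ≈ 0.58 → 0.6 per m²

density ≈ 0.6 field crickets per m²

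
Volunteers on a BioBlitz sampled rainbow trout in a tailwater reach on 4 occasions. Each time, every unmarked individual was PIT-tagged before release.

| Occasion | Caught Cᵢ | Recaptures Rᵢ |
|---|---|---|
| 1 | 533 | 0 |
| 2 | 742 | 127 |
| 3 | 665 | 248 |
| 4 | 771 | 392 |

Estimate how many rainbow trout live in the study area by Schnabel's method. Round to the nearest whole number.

N ≈ 3084

Marked at large before each occasion: Mᵢ = Σⱼ<ᵢ (Cⱼ − Rⱼ) → M1=0, M2=533, M3=1148, M4=1565
Σ MᵢCᵢ = 0·533 + 533·742 + 1148·665 + 1565·771 = 0 + 395486 + 763420 + 1206615 = 2365521
Σ Rᵢ = 0 + 127 + 248 + 392 = 767
N̂ = 2365521 / 767 ≈ 3084.1 → 3084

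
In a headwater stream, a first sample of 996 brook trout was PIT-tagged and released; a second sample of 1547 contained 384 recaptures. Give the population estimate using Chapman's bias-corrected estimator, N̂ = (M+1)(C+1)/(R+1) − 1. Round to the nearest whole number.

N ≈ 4008

N̂ = (996+1)(1547+1)/(384+1) − 1 = 997·1548/385 − 1
= 1543356/385 − 1 ≈ 4008.7 − 1 ≈ 4007.7 → 4008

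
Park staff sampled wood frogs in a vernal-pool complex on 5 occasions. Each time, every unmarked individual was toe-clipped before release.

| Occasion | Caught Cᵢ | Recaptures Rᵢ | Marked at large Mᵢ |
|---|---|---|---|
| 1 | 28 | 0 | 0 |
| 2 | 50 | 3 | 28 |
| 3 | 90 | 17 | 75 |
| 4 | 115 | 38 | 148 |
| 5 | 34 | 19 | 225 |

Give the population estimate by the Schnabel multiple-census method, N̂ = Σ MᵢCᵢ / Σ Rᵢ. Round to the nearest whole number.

Σ MᵢCᵢ = 0·28 + 28·50 + 75·90 + 148·115 + 225·34 = 0 + 1400 + 6750 + 17020 + 7650 = 32820
Σ Rᵢ = 0 + 3 + 17 + 38 + 19 = 77
N̂ = 32820 / 77 ≈ 426.2 → 426

N ≈ 426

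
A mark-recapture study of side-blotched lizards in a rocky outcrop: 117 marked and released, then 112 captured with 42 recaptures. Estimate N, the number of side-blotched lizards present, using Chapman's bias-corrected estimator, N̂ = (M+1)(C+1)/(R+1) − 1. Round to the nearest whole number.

N ≈ 309

N̂ = (117+1)(112+1)/(42+1) − 1 = 118·113/43 − 1
= 13334/43 − 1 ≈ 310.1 − 1 ≈ 309.1 → 309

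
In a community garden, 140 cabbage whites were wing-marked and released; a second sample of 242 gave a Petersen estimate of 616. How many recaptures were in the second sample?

From N = M·C/R: R = M·C / N = 140·242 / 616 = 33880 / 616 = 55.

R = 55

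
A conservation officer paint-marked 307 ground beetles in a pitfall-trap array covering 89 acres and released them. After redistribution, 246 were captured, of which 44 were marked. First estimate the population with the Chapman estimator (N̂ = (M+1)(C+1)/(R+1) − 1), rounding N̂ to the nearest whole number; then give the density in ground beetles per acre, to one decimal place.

density ≈ 19.0 ground beetles per acre

N̂ = 308·247/45 − 1 = 76076/45 − 1 ≈ 1689.6 → 1690
Density = N̂ / area = 1690 / 89 ≈ 18.99 → 19.0 per acre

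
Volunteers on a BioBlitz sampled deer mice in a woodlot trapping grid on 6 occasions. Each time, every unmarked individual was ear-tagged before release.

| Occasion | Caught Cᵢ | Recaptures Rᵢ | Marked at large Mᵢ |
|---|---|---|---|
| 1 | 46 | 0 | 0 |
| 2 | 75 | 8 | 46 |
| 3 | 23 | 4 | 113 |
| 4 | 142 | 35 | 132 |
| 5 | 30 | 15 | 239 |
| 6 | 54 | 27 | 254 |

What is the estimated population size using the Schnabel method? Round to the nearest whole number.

Σ MᵢCᵢ = 0·46 + 46·75 + 113·23 + 132·142 + 239·30 + 254·54 = 0 + 3450 + 2599 + 18744 + 7170 + 13716 = 45679
Σ Rᵢ = 0 + 8 + 4 + 35 + 15 + 27 = 89
N̂ = 45679 / 89 ≈ 513.2 → 513

N ≈ 513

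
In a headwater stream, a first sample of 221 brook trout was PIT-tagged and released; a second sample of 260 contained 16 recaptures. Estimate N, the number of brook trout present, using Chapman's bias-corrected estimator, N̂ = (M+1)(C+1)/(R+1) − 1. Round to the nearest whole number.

N̂ = (221+1)(260+1)/(16+1) − 1 = 222·261/17 − 1
= 57942/17 − 1 ≈ 3408.4 − 1 ≈ 3407.4 → 3407

N ≈ 3407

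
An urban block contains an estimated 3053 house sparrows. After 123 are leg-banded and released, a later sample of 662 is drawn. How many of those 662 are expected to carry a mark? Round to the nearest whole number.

The marked fraction of the population is 123/3053, so in a sample of 662 expect C·(M/N) marked.
E[R] = 123 × 662 / 3053 = 81426 / 3053 ≈ 26.7 → 27

expected recaptures ≈ 27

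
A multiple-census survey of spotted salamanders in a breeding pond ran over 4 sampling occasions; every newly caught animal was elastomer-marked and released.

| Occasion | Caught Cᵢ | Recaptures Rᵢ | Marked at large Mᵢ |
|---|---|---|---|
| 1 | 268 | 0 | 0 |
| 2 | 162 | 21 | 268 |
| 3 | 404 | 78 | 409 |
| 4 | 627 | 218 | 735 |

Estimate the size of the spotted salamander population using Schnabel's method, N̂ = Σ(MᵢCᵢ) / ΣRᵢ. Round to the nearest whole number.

N ≈ 2112

Σ MᵢCᵢ = 0·268 + 268·162 + 409·404 + 735·627 = 0 + 43416 + 165236 + 460845 = 669497
Σ Rᵢ = 0 + 21 + 78 + 218 = 317
N̂ = 669497 / 317 ≈ 2112.0 → 2112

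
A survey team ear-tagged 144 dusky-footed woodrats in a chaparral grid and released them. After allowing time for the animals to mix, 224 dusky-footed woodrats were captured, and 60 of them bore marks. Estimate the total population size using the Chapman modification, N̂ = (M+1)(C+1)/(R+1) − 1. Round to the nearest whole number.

N ≈ 534

N̂ = (144+1)(224+1)/(60+1) − 1 = 145·225/61 − 1
= 32625/61 − 1 ≈ 534.8 − 1 ≈ 533.8 → 534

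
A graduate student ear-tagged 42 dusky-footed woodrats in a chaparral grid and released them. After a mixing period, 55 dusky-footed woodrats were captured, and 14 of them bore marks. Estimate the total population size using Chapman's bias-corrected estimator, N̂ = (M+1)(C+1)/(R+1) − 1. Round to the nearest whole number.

N ≈ 160

N̂ = (42+1)(55+1)/(14+1) − 1 = 43·56/15 − 1
= 2408/15 − 1 ≈ 160.5 − 1 ≈ 159.5 → 160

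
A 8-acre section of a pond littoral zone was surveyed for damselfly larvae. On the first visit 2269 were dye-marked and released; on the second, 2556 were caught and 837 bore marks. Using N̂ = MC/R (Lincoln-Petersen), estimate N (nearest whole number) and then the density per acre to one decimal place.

density ≈ 866.1 damselfly larvae per acre

N̂ = 2269·2556/837 = 5799564/837 ≈ 6929.0 → 6929
Density = N̂ / area = 6929 / 8 ≈ 866.12 → 866.1 per acre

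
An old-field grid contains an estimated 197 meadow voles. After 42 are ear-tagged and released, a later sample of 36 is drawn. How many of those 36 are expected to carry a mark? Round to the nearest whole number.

expected recaptures ≈ 8

The marked fraction of the population is 42/197, so in a sample of 36 expect C·(M/N) marked.
E[R] = 42 × 36 / 197 = 1512 / 197 ≈ 7.7 → 8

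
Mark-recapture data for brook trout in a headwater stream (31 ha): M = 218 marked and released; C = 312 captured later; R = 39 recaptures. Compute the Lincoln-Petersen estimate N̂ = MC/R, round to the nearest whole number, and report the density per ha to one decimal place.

density ≈ 56.3 brook trout per ha

N̂ = 218·312/39 = 68016/39 = 1744
Density = N̂ / area = 1744 / 31 ≈ 56.26 → 56.3 per ha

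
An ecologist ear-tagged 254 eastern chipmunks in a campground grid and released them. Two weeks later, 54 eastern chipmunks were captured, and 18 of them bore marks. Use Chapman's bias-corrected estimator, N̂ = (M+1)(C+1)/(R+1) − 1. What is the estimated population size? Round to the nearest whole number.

N̂ = (254+1)(54+1)/(18+1) − 1 = 255·55/19 − 1
= 14025/19 − 1 ≈ 738.2 − 1 ≈ 737.2 → 737

N ≈ 737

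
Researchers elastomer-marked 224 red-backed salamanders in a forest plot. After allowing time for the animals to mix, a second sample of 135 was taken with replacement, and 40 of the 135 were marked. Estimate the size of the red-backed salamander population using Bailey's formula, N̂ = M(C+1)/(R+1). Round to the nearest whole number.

N ≈ 743

N̂ = 224·(135+1)/(40+1) = 224·136/41 = 30464/41 ≈ 743.0 → 743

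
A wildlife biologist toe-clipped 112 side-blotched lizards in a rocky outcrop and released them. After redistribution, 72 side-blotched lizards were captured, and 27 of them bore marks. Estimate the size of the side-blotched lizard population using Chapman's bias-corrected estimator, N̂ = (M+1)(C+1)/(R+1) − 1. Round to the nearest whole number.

N ≈ 294

N̂ = (112+1)(72+1)/(27+1) − 1 = 113·73/28 − 1
= 8249/28 − 1 ≈ 294.6 − 1 ≈ 293.6 → 294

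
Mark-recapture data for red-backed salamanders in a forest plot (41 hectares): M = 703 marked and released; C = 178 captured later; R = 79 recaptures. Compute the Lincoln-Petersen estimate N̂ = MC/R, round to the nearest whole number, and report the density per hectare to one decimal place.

density ≈ 38.6 red-backed salamanders per hectare

N̂ = 703·178/79 = 125134/79 ≈ 1584.0 → 1584
Density = N̂ / area = 1584 / 41 ≈ 38.63 → 38.6 per hectare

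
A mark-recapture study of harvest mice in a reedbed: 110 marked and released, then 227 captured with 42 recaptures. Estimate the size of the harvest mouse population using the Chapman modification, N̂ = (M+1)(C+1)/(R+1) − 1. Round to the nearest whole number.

N̂ = (110+1)(227+1)/(42+1) − 1 = 111·228/43 − 1
= 25308/43 − 1 ≈ 588.6 − 1 ≈ 587.6 → 588

N ≈ 588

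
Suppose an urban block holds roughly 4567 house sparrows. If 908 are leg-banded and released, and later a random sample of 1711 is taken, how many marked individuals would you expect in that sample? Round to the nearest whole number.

expected recaptures ≈ 340

Expected recaptures E[R] = M·C / N.
E[R] = 908 × 1711 / 4567 = 1553588 / 4567 ≈ 340.2 → 340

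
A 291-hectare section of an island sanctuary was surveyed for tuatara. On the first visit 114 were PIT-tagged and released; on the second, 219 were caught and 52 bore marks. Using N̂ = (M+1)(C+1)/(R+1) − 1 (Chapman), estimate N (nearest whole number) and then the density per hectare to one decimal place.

density ≈ 1.6 tuatara per hectare

N̂ = 115·220/53 − 1 = 25300/53 − 1 ≈ 476.4 → 476
Density = N̂ / area = 476 / 291 ≈ 1.64 → 1.6 per hectare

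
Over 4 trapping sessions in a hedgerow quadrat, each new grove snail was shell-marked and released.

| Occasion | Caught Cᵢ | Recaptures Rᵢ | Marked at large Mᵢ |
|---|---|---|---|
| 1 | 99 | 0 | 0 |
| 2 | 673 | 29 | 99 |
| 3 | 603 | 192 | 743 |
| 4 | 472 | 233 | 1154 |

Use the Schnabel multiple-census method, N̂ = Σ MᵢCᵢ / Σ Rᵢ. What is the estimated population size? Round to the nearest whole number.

N ≈ 2333

Σ MᵢCᵢ = 0·99 + 99·673 + 743·603 + 1154·472 = 0 + 66627 + 448029 + 544688 = 1059344
Σ Rᵢ = 0 + 29 + 192 + 233 = 454
N̂ = 1059344 / 454 ≈ 2333.4 → 2333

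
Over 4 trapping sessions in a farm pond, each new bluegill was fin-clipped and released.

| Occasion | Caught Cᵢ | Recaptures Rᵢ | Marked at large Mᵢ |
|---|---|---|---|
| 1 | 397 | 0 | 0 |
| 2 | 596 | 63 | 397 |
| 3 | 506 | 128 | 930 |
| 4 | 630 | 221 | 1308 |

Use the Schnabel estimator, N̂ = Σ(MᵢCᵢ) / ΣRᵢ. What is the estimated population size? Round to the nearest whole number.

Σ MᵢCᵢ = 0·397 + 397·596 + 930·506 + 1308·630 = 0 + 236612 + 470580 + 824040 = 1531232
Σ Rᵢ = 0 + 63 + 128 + 221 = 412
N̂ = 1531232 / 412 ≈ 3716.6 → 3717

N ≈ 3717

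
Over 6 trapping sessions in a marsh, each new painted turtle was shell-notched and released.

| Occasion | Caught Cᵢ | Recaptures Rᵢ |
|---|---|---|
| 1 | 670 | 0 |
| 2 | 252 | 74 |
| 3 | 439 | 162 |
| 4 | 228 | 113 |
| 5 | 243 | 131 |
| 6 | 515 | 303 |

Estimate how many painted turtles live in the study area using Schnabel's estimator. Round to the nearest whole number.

Marked at large before each occasion: Mᵢ = Σⱼ<ᵢ (Cⱼ − Rⱼ) → M1=0, M2=670, M3=848, M4=1125, M5=1240, M6=1352
Σ MᵢCᵢ = 0·670 + 670·252 + 848·439 + 1125·228 + 1240·243 + 1352·515 = 0 + 168840 + 372272 + 256500 + 301320 + 696280 = 1795212
Σ Rᵢ = 0 + 74 + 162 + 113 + 131 + 303 = 783
N̂ = 1795212 / 783 ≈ 2292.7 → 2293

N ≈ 2293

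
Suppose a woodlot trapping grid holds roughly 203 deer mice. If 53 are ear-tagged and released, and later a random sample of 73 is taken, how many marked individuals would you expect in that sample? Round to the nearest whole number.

Expected recaptures E[R] = M·C / N.
E[R] = 53 × 73 / 203 = 3869 / 203 ≈ 19.1 → 19

expected recaptures ≈ 19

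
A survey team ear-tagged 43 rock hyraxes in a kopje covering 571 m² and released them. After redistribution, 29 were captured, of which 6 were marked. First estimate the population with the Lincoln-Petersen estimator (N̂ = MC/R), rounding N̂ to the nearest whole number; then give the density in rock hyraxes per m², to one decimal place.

N̂ = 43·29/6 = 1247/6 ≈ 207.8 → 208
Density = N̂ / area = 208 / 571 ≈ 0.36 → 0.4 per m²

density ≈ 0.4 rock hyraxes per m²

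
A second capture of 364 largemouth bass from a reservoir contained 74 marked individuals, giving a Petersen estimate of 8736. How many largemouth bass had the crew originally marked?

From N = M·C/R: M = N·R / C = 8736·74 / 364 = 646464 / 364 = 1776.

M = 1776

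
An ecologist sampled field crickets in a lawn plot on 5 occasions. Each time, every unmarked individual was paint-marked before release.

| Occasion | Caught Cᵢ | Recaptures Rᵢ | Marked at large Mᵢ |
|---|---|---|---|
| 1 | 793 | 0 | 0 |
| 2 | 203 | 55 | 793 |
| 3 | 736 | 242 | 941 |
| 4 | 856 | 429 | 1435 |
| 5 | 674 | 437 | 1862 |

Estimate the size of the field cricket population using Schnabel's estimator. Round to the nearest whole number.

N ≈ 2869

Σ MᵢCᵢ = 0·793 + 793·203 + 941·736 + 1435·856 + 1862·674 = 0 + 160979 + 692576 + 1228360 + 1254988 = 3336903
Σ Rᵢ = 0 + 55 + 242 + 429 + 437 = 1163
N̂ = 3336903 / 1163 ≈ 2869.2 → 2869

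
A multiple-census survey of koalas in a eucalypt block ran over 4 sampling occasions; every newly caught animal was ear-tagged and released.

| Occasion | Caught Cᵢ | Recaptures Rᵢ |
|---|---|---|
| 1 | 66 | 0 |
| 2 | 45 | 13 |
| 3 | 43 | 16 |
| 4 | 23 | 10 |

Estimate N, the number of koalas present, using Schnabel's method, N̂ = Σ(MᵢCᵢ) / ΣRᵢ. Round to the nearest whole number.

Marked at large before each occasion: Mᵢ = Σⱼ<ᵢ (Cⱼ − Rⱼ) → M1=0, M2=66, M3=98, M4=125
Σ MᵢCᵢ = 0·66 + 66·45 + 98·43 + 125·23 = 0 + 2970 + 4214 + 2875 = 10059
Σ Rᵢ = 0 + 13 + 16 + 10 = 39
N̂ = 10059 / 39 ≈ 257.9 → 258

N ≈ 258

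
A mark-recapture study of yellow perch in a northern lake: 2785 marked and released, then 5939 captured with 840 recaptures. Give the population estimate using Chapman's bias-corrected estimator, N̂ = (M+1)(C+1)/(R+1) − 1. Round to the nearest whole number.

N̂ = (2785+1)(5939+1)/(840+1) − 1 = 2786·5940/841 − 1
= 16548840/841 − 1 ≈ 19677.6 − 1 ≈ 19676.6 → 19677

N ≈ 19,677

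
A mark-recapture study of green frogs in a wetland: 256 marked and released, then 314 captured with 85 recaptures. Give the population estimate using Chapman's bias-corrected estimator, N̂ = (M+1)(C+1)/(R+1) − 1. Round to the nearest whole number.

N̂ = (256+1)(314+1)/(85+1) − 1 = 257·315/86 − 1
= 80955/86 − 1 ≈ 941.3 − 1 ≈ 940.3 → 940

N ≈ 940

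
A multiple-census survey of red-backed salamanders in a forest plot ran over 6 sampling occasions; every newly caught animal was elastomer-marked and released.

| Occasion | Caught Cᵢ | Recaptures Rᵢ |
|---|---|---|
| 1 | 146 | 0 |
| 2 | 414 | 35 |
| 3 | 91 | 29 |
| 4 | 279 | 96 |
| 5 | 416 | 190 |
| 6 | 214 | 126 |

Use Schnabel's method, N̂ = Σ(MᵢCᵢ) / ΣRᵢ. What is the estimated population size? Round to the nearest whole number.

N ≈ 1692

Marked at large before each occasion: Mᵢ = Σⱼ<ᵢ (Cⱼ − Rⱼ) → M1=0, M2=146, M3=525, M4=587, M5=770, M6=996
Σ MᵢCᵢ = 0·146 + 146·414 + 525·91 + 587·279 + 770·416 + 996·214 = 0 + 60444 + 47775 + 163773 + 320320 + 213144 = 805456
Σ Rᵢ = 0 + 35 + 29 + 96 + 190 + 126 = 476
N̂ = 805456 / 476 ≈ 1692.1 → 1692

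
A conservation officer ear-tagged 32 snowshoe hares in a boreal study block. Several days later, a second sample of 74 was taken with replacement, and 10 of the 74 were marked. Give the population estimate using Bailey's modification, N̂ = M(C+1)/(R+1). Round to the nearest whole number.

N ≈ 218

N̂ = 32·(74+1)/(10+1) = 32·75/11 = 2400/11 ≈ 218.2 → 218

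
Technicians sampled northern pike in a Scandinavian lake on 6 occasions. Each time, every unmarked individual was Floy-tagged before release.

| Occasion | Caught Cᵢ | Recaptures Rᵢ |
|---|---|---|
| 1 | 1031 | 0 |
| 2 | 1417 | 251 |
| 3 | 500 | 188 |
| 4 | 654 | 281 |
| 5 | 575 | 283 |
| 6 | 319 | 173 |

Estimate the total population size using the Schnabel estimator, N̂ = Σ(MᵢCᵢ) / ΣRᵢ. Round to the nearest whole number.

N ≈ 5842

Marked at large before each occasion: Mᵢ = Σⱼ<ᵢ (Cⱼ − Rⱼ) → M1=0, M2=1031, M3=2197, M4=2509, M5=2882, M6=3174
Σ MᵢCᵢ = 0·1031 + 1031·1417 + 2197·500 + 2509·654 + 2882·575 + 3174·319 = 0 + 1460927 + 1098500 + 1640886 + 1657150 + 1012506 = 6869969
Σ Rᵢ = 0 + 251 + 188 + 281 + 283 + 173 = 1176
N̂ = 6869969 / 1176 ≈ 5841.8 → 5842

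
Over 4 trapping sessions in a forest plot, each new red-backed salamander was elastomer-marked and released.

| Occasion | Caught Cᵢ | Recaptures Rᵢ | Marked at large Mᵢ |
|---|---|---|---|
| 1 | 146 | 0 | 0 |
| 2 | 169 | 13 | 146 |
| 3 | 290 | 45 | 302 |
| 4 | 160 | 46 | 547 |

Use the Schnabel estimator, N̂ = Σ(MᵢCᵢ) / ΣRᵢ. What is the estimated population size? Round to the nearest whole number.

N ≈ 1921

Σ MᵢCᵢ = 0·146 + 146·169 + 302·290 + 547·160 = 0 + 24674 + 87580 + 87520 = 199774
Σ Rᵢ = 0 + 13 + 45 + 46 = 104
N̂ = 199774 / 104 ≈ 1920.9 → 1921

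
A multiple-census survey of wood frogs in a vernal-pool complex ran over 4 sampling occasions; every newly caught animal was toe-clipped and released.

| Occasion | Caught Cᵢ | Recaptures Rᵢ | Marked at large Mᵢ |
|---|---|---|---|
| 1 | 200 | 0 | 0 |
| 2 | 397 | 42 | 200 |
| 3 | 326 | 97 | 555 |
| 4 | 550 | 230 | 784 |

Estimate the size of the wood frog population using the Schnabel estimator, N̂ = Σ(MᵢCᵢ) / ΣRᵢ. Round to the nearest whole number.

Σ MᵢCᵢ = 0·200 + 200·397 + 555·326 + 784·550 = 0 + 79400 + 180930 + 431200 = 691530
Σ Rᵢ = 0 + 42 + 97 + 230 = 369
N̂ = 691530 / 369 ≈ 1874.1 → 1874

N ≈ 1874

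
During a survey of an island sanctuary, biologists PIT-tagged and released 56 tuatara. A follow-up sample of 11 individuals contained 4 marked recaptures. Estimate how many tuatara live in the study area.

N = 154

Lincoln-Petersen assumes M/N = R/C, so N = M·C / R.
N = (56 × 11) / 4 = 616 / 4 = 154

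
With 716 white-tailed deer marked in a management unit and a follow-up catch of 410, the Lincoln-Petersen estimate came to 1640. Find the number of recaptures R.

R = 179

From N = M·C/R: R = M·C / N = 716·410 / 1640 = 293560 / 1640 = 179.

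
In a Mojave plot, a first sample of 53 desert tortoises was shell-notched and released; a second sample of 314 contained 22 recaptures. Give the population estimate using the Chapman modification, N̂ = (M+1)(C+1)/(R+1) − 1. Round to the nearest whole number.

N ≈ 739

N̂ = (53+1)(314+1)/(22+1) − 1 = 54·315/23 − 1
= 17010/23 − 1 ≈ 739.6 − 1 ≈ 738.6 → 739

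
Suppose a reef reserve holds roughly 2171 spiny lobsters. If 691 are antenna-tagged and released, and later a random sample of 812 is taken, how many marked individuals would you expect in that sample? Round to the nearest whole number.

expected recaptures ≈ 258

Expected recaptures E[R] = M·C / N.
E[R] = 691 × 812 / 2171 = 561092 / 2171 ≈ 258.4 → 258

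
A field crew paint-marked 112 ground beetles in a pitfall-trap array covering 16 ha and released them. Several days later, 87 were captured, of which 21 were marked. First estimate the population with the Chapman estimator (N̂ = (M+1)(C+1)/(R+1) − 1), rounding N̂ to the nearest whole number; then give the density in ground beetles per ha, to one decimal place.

N̂ = 113·88/22 − 1 = 9944/22 − 1 = 451
Density = N̂ / area = 451 / 16 ≈ 28.19 → 28.2 per ha

density ≈ 28.2 ground beetles per ha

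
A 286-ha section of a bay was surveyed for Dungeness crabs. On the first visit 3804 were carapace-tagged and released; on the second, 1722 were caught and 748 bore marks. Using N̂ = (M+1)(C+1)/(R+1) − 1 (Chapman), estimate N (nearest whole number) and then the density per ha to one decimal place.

N̂ = 3805·1723/749 − 1 = 6556015/749 − 1 ≈ 8752.0 → 8752
Density = N̂ / area = 8752 / 286 ≈ 30.60 → 30.6 per ha

density ≈ 30.6 Dungeness crabs per ha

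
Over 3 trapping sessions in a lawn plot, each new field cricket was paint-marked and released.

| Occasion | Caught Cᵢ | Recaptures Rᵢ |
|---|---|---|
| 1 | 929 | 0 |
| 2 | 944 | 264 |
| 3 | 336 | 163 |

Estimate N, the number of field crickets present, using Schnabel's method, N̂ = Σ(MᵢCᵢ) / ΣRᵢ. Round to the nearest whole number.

Marked at large before each occasion: Mᵢ = Σⱼ<ᵢ (Cⱼ − Rⱼ) → M1=0, M2=929, M3=1609
Σ MᵢCᵢ = 0·929 + 929·944 + 1609·336 = 0 + 876976 + 540624 = 1417600
Σ Rᵢ = 0 + 264 + 163 = 427
N̂ = 1417600 / 427 ≈ 3319.9 → 3320

N ≈ 3320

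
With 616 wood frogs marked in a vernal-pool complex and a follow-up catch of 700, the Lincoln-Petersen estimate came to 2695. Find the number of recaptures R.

R = 160

From N = M·C/R: R = M·C / N = 616·700 / 2695 = 431200 / 2695 = 160.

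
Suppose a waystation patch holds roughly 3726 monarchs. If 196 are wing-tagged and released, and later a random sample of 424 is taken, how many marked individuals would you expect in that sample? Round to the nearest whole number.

expected recaptures ≈ 22

Expected recaptures E[R] = M·C / N.
E[R] = 196 × 424 / 3726 = 83104 / 3726 ≈ 22.3 → 22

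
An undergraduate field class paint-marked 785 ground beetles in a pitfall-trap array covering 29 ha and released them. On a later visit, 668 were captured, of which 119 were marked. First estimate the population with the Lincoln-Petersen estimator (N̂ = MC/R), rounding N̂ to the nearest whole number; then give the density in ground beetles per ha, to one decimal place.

N̂ = 785·668/119 = 524380/119 ≈ 4406.6 → 4407
Density = N̂ / area = 4407 / 29 ≈ 151.97 → 152.0 per ha

density ≈ 152.0 ground beetles per ha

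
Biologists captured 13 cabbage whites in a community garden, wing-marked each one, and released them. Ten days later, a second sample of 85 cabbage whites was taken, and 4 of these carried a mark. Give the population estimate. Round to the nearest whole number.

The marked fraction in the recapture sample should equal the marked fraction in the population: 4/85 = 13/N.
N = (13 × 85) / 4 = 1105 / 4 ≈ 276.2 → 276

N ≈ 276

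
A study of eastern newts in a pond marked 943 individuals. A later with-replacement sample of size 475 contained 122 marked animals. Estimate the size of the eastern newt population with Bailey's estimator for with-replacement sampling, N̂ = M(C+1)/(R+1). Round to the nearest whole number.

N ≈ 3649

N̂ = 943·(475+1)/(122+1) = 943·476/123 = 448868/123 ≈ 3649.3 → 3649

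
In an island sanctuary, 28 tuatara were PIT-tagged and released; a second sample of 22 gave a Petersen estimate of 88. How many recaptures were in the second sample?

From N = M·C/R: R = M·C / N = 28·22 / 88 = 616 / 88 = 7.

R = 7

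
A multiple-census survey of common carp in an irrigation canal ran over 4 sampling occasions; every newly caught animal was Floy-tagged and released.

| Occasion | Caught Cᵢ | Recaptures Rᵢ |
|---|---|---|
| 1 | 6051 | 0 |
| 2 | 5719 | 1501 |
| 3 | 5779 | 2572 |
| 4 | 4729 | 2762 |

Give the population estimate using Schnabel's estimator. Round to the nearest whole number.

Marked at large before each occasion: Mᵢ = Σⱼ<ᵢ (Cⱼ − Rⱼ) → M1=0, M2=6051, M3=10269, M4=13476
Σ MᵢCᵢ = 0·6051 + 6051·5719 + 10269·5779 + 13476·4729 = 0 + 34605669 + 59344551 + 63728004 = 157678224
Σ Rᵢ = 0 + 1501 + 2572 + 2762 = 6835
N̂ = 157678224 / 6835 ≈ 23069.2 → 23069

N ≈ 23,069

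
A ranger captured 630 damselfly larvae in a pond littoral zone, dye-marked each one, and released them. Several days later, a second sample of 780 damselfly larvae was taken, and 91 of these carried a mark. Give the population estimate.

N = 5400

Lincoln-Petersen assumes M/N = R/C, so N = M·C / R.
N = (630 × 780) / 91 = 491400 / 91 = 5400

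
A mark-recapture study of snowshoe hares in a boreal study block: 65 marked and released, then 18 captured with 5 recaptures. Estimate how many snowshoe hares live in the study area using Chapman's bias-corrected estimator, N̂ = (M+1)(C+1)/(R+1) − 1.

N = 208

N̂ = (65+1)(18+1)/(5+1) − 1 = 66·19/6 − 1
= 1254/6 − 1 = 209 − 1 = 208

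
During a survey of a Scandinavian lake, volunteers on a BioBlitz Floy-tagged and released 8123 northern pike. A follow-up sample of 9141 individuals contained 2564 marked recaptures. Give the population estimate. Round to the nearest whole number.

N ≈ 28,960

The marked fraction in the recapture sample should equal the marked fraction in the population: 2564/9141 = 8123/N.
N = (8123 × 9141) / 2564 = 74252343 / 2564 ≈ 28959.6 → 28960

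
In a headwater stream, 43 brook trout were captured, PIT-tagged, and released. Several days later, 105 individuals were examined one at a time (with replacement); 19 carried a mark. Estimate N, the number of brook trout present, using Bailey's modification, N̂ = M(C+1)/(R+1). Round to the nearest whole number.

N ≈ 228

N̂ = 43·(105+1)/(19+1) = 43·106/20 = 4558/20 ≈ 227.9 → 228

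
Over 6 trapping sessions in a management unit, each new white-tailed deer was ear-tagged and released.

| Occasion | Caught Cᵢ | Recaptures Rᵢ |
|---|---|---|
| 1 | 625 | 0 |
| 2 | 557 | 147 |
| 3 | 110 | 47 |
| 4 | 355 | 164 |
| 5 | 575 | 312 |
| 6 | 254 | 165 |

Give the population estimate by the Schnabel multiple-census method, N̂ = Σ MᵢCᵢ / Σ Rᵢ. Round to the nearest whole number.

N ≈ 2380

Marked at large before each occasion: Mᵢ = Σⱼ<ᵢ (Cⱼ − Rⱼ) → M1=0, M2=625, M3=1035, M4=1098, M5=1289, M6=1552
Σ MᵢCᵢ = 0·625 + 625·557 + 1035·110 + 1098·355 + 1289·575 + 1552·254 = 0 + 348125 + 113850 + 389790 + 741175 + 394208 = 1987148
Σ Rᵢ = 0 + 147 + 47 + 164 + 312 + 165 = 835
N̂ = 1987148 / 835 ≈ 2379.8 → 2380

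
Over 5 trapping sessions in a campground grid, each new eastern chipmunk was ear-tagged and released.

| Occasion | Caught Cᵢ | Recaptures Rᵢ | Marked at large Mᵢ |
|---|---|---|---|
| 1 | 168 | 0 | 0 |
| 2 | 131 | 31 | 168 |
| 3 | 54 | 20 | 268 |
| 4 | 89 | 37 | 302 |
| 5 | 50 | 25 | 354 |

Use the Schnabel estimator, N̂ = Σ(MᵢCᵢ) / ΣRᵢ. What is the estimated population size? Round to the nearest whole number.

N ≈ 717

Σ MᵢCᵢ = 0·168 + 168·131 + 268·54 + 302·89 + 354·50 = 0 + 22008 + 14472 + 26878 + 17700 = 81058
Σ Rᵢ = 0 + 31 + 20 + 37 + 25 = 113
N̂ = 81058 / 113 ≈ 717.3 → 717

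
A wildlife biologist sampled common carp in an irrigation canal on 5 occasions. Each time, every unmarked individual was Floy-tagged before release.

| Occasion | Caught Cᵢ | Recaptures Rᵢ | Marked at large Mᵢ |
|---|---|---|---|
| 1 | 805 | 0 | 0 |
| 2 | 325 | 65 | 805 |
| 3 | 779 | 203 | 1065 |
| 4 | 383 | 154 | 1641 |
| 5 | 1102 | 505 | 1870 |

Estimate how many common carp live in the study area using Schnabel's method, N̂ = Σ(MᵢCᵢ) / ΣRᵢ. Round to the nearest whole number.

N ≈ 4078

Σ MᵢCᵢ = 0·805 + 805·325 + 1065·779 + 1641·383 + 1870·1102 = 0 + 261625 + 829635 + 628503 + 2060740 = 3780503
Σ Rᵢ = 0 + 65 + 203 + 154 + 505 = 927
N̂ = 3780503 / 927 ≈ 4078.2 → 4078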